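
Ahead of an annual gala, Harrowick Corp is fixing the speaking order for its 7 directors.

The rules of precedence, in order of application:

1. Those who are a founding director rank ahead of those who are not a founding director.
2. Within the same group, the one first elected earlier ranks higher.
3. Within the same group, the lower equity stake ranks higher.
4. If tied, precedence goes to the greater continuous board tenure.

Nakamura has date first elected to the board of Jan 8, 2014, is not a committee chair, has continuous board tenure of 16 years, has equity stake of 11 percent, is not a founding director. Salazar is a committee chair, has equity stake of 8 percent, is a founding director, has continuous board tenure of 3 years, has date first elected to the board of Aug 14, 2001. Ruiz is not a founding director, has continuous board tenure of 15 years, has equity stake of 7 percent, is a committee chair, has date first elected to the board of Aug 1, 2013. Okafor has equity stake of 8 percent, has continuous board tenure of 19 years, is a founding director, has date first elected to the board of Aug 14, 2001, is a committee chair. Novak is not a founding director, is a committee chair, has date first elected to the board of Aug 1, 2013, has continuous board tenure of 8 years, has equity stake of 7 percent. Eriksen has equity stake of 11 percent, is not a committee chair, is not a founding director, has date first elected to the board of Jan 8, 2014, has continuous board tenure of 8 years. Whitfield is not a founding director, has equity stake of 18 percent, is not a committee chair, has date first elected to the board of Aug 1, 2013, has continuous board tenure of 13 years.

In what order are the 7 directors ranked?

Okafor, Salazar, Ruiz, Novak, Whitfield, Nakamura, Eriksen

By the first rule: Okafor and Salazar (both a founding director); then Ruiz, Novak, Whitfield, Nakamura and Eriksen (each not a founding director).
Okafor and Salazar both have date first elected to the board Aug 14, 2001, so the next rule applies.
Okafor and Salazar both have equity stake 8 percent, so the next rule applies.
Among Okafor and Salazar, by continuous board tenure (higher first): Okafor (19 years) before Salazar (3 years).
Among Ruiz, Novak, Whitfield, Nakamura and Eriksen, by date first elected to the board (earlier first): Ruiz, Novak and Whitfield (Aug 1, 2013) before Nakamura and Eriksen (Jan 8, 2014).
Among Ruiz, Novak and Whitfield, by equity stake (lower first): Ruiz and Novak (7 percent) before Whitfield (18 percent).
Among Ruiz and Novak, by continuous board tenure (higher first): Ruiz (15 years) before Novak (8 years).
Nakamura and Eriksen both have equity stake 11 percent, so the next rule applies.
Among Nakamura and Eriksen, by continuous board tenure (higher first): Nakamura (16 years) before Eriksen (8 years).
Full order: Okafor, Salazar, Ruiz, Novak, Whitfield, Nakamura, Eriksen.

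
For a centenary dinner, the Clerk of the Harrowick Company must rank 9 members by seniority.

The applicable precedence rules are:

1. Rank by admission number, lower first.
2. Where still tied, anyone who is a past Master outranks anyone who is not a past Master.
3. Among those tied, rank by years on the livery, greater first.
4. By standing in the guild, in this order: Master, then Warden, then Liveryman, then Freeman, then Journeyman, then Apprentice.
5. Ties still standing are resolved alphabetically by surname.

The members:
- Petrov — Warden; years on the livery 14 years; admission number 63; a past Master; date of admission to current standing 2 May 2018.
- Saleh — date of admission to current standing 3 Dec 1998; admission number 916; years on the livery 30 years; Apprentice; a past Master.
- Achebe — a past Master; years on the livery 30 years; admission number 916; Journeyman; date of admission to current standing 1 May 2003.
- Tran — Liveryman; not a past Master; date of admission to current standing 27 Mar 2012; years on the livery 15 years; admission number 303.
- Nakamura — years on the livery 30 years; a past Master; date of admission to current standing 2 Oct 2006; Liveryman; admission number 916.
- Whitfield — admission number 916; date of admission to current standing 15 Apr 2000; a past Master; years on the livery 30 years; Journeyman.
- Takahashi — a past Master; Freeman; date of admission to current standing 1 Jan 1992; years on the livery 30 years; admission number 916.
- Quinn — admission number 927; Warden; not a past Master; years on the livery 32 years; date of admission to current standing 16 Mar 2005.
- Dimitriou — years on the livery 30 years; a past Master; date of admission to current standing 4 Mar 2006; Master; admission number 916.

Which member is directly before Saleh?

Whitfield

By admission number (lower first): Petrov (63); then Tran (303); then Dimitriou, Nakamura, Takahashi, Achebe, Whitfield and Saleh (each 916); then Quinn (927).
Dimitriou, Nakamura, Takahashi, Achebe, Whitfield and Saleh are each a past Master, so the next rule applies.
Dimitriou, Nakamura, Takahashi, Achebe, Whitfield and Saleh all have years on the livery 30 years, so the next rule applies.
Among Dimitriou, Nakamura, Takahashi, Achebe, Whitfield and Saleh, by standing in the guild: Dimitriou (Master) before Nakamura (Liveryman) before Takahashi (Freeman) before Achebe and Whitfield (Journeyman) before Saleh (Apprentice).
Among Achebe and Whitfield, alphabetically by surname: Achebe before Whitfield.
Order: Petrov, Tran, Dimitriou, Nakamura, Takahashi, Achebe, Whitfield, Saleh, Quinn.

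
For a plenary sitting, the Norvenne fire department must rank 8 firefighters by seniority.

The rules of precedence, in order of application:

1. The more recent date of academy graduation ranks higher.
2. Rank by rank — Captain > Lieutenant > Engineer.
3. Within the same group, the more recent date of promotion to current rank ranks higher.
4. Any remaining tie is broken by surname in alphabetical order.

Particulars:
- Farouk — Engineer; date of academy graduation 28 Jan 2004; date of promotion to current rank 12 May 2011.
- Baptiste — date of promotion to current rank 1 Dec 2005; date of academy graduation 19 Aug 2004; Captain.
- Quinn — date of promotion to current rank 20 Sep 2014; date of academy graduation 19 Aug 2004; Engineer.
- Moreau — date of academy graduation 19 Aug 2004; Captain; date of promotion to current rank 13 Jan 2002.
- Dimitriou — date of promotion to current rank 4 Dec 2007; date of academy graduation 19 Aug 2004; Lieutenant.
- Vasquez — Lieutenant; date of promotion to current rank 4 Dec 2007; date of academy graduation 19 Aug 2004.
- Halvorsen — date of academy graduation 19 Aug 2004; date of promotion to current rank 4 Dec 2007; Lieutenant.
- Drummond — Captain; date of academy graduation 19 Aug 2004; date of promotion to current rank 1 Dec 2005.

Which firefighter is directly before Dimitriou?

By date of academy graduation (later first): Baptiste, Drummond, Moreau, Dimitriou, Halvorsen, Vasquez and Quinn (each 19 Aug 2004); then Farouk (28 Jan 2004).
Among Baptiste, Drummond, Moreau, Dimitriou, Halvorsen, Vasquez and Quinn, by rank: Baptiste, Drummond and Moreau (Captain) before Dimitriou, Halvorsen and Vasquez (Lieutenant) before Quinn (Engineer).
Among Baptiste, Drummond and Moreau, by date of promotion to current rank (later first): Baptiste and Drummond (1 Dec 2005) before Moreau (13 Jan 2002).
Among Baptiste and Drummond, alphabetically by surname: Baptiste before Drummond.
Dimitriou, Halvorsen and Vasquez all have date of promotion to current rank 4 Dec 2007, so the next rule applies.
Among Dimitriou, Halvorsen and Vasquez, alphabetically by surname: Dimitriou before Halvorsen before Vasquez.
Order: Baptiste, Drummond, Moreau, Dimitriou, Halvorsen, Vasquez, Quinn, Farouk.

Moreau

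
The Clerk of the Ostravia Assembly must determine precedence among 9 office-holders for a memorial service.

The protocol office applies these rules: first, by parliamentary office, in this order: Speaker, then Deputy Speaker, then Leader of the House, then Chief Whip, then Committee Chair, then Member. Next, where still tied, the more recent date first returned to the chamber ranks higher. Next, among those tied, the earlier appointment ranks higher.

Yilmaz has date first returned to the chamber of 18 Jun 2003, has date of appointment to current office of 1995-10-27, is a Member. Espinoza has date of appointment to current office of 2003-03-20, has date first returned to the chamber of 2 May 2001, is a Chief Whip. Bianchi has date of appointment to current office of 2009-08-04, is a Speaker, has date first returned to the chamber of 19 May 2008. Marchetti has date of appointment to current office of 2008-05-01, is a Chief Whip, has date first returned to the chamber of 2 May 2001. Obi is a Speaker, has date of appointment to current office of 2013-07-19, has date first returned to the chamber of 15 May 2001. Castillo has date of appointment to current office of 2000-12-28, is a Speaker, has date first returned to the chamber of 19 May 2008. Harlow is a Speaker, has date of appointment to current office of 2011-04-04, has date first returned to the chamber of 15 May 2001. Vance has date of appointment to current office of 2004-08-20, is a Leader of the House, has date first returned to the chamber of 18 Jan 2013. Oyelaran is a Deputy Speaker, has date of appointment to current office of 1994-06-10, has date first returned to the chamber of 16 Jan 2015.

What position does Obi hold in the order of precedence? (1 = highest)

4

By parliamentary office: Castillo, Bianchi, Harlow and Obi (Speaker); then Oyelaran (Deputy Speaker); then Vance (Leader of the House); then Espinoza and Marchetti (Chief Whip); then Yilmaz (Member).
Among Castillo, Bianchi, Harlow and Obi, by date first returned to the chamber (later first): Castillo and Bianchi (19 May 2008) before Harlow and Obi (15 May 2001).
Among Castillo and Bianchi, by date of appointment to current office (earlier first): Castillo (2000-12-28) before Bianchi (2009-08-04).
Among Harlow and Obi, by date of appointment to current office (earlier first): Harlow (2011-04-04) before Obi (2013-07-19).
Espinoza and Marchetti both have date first returned to the chamber 2 May 2001, so the next rule applies.
Among Espinoza and Marchetti, by date of appointment to current office (earlier first): Espinoza (2003-03-20) before Marchetti (2008-05-01).
Order: Castillo, Bianchi, Harlow, Obi, Oyelaran, Vance, Espinoza, Marchetti, Yilmaz. So position 4.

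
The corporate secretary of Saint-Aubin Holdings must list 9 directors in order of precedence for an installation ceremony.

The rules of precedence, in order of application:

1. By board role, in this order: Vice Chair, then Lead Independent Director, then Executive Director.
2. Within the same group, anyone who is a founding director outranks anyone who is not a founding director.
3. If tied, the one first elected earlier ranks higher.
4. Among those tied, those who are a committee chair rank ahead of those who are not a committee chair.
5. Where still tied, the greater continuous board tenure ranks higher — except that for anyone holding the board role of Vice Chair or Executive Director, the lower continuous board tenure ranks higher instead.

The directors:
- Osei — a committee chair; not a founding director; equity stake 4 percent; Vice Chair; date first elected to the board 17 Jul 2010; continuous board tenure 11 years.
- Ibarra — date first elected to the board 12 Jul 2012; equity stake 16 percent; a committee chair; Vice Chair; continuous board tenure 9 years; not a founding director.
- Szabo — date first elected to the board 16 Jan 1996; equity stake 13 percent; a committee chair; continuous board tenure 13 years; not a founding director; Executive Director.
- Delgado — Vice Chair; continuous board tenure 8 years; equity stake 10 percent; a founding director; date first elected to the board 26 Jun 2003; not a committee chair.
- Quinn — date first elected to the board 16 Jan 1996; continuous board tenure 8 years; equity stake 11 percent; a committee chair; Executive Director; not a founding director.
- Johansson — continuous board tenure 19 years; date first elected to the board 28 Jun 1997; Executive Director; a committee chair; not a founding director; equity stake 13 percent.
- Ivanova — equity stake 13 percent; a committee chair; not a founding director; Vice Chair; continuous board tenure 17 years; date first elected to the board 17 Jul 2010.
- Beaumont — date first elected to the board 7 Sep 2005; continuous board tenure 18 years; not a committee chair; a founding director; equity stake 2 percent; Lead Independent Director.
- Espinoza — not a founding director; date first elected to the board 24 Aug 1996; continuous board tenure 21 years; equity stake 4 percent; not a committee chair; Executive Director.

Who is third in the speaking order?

Ivanova

By board role: Delgado, Osei, Ivanova and Ibarra (Vice Chair); then Beaumont (Lead Independent Director); then Quinn, Szabo, Espinoza and Johansson (Executive Director).
Among Delgado, Osei, Ivanova and Ibarra, a founding director before not a founding director: Delgado (a founding director) before Osei, Ivanova and Ibarra (not a founding director).
Among Osei, Ivanova and Ibarra, by date first elected to the board (earlier first): Osei and Ivanova (17 Jul 2010) before Ibarra (12 Jul 2012).
Osei and Ivanova are each a committee chair, so the next rule applies.
Among Osei and Ivanova, by continuous board tenure (lower first) (reversed rule for this group): Osei (11 years) before Ivanova (17 years).
Quinn, Szabo, Espinoza and Johansson are each not a founding director, so the next rule applies.
Among Quinn, Szabo, Espinoza and Johansson, by date first elected to the board (earlier first): Quinn and Szabo (16 Jan 1996) before Espinoza (24 Aug 1996) before Johansson (28 Jun 1997).
Quinn and Szabo are each a committee chair, so the next rule applies.
Among Quinn and Szabo, by continuous board tenure (lower first) (reversed rule for this group): Quinn (8 years) before Szabo (13 years).
Order: Delgado, Osei, Ivanova, Ibarra, Beaumont, Quinn, Szabo, Espinoza, Johansson.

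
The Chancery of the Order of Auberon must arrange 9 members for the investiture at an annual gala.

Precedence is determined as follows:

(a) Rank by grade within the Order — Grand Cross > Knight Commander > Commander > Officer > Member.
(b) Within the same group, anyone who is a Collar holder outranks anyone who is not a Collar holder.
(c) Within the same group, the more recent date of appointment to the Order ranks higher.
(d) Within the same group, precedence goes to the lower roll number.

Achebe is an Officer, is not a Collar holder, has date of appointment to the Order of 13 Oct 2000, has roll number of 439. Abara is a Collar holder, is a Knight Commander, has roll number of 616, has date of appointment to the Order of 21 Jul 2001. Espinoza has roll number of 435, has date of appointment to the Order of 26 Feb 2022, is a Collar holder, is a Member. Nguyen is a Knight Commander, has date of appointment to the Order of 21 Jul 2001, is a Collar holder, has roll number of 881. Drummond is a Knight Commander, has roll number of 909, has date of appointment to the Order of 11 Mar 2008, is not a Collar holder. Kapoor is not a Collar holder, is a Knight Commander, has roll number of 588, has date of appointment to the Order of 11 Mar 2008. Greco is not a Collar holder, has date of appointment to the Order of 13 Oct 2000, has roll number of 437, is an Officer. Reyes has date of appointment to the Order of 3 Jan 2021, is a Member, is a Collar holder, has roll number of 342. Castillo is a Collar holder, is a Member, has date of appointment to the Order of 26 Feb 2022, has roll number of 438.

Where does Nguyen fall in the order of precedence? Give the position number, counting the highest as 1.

2

By grade within the Order: Abara, Nguyen, Kapoor and Drummond (Knight Commander); then Greco and Achebe (Officer); then Espinoza, Castillo and Reyes (Member).
Among Abara, Nguyen, Kapoor and Drummond, a Collar holder before not a Collar holder: Abara and Nguyen (a Collar holder) before Kapoor and Drummond (not a Collar holder).
Abara and Nguyen both have date of appointment to the Order 21 Jul 2001, so the next rule applies.
Among Abara and Nguyen, by roll number (lower first): Abara (616) before Nguyen (881).
Kapoor and Drummond both have date of appointment to the Order 11 Mar 2008, so the next rule applies.
Among Kapoor and Drummond, by roll number (lower first): Kapoor (588) before Drummond (909).
Greco and Achebe are each not a Collar holder, so the next rule applies.
Greco and Achebe both have date of appointment to the Order 13 Oct 2000, so the next rule applies.
Among Greco and Achebe, by roll number (lower first): Greco (437) before Achebe (439).
Espinoza, Castillo and Reyes are each a Collar holder, so the next rule applies.
Among Espinoza, Castillo and Reyes, by date of appointment to the Order (later first): Espinoza and Castillo (26 Feb 2022) before Reyes (3 Jan 2021).
Among Espinoza and Castillo, by roll number (lower first): Espinoza (435) before Castillo (438).
Order: Abara, Nguyen, Kapoor, Drummond, Greco, Achebe, Espinoza, Castillo, Reyes. So position 2.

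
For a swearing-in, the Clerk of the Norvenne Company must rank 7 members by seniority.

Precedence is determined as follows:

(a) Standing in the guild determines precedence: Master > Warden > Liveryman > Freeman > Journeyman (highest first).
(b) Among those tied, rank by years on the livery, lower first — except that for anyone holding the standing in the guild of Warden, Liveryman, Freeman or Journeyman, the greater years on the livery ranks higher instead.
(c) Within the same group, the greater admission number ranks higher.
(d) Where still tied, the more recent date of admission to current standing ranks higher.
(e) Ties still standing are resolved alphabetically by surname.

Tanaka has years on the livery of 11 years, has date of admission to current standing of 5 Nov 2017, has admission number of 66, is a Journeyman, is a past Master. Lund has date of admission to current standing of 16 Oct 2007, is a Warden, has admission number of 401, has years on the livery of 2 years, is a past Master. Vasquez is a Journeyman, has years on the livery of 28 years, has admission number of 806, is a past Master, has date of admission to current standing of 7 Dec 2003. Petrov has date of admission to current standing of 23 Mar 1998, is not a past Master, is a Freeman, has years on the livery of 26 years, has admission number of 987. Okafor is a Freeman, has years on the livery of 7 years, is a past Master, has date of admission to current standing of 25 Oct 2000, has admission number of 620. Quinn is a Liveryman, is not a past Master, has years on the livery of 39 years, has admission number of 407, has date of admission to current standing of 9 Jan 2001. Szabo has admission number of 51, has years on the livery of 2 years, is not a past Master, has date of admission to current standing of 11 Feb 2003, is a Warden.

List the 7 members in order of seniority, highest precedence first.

Lund, Szabo, Quinn, Petrov, Okafor, Vasquez, Tanaka

By standing in the guild: Lund and Szabo (Warden); then Quinn (Liveryman); then Petrov and Okafor (Freeman); then Vasquez and Tanaka (Journeyman).
Lund and Szabo both have years on the livery 2 years, so the next rule applies.
Among Lund and Szabo, by admission number (higher first): Lund (401) before Szabo (51).
Among Petrov and Okafor, by years on the livery (higher first) (reversed rule for this group): Petrov (26 years) before Okafor (7 years).
Among Vasquez and Tanaka, by years on the livery (higher first) (reversed rule for this group): Vasquez (28 years) before Tanaka (11 years).
Full order: Lund, Szabo, Quinn, Petrov, Okafor, Vasquez, Tanaka.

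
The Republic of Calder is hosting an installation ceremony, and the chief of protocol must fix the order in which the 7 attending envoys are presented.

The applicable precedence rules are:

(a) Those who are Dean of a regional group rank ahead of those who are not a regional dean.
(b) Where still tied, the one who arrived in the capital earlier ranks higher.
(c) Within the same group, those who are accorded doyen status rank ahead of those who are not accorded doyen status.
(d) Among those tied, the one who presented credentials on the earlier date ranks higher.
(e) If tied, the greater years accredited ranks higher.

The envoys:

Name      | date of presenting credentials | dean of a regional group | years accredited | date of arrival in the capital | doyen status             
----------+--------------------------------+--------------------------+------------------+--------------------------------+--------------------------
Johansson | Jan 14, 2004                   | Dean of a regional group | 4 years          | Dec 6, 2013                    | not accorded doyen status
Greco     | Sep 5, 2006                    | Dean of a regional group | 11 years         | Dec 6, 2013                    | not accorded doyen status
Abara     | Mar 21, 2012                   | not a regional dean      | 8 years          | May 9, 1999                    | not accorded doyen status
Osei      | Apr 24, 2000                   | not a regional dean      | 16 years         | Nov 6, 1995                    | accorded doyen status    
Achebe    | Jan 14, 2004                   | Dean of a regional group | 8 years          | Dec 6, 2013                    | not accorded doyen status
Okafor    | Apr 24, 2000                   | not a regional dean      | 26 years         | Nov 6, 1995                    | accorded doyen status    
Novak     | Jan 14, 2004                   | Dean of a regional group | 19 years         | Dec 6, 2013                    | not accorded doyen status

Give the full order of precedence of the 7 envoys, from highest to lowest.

By the first rule: Novak, Achebe, Johansson and Greco (each Dean of a regional group); then Okafor, Osei and Abara (each not a regional dean).
Novak, Achebe, Johansson and Greco all have date of arrival in the capital Dec 6, 2013, so the next rule applies.
Novak, Achebe, Johansson and Greco are each not accorded doyen status, so the next rule applies.
Among Novak, Achebe, Johansson and Greco, by date of presenting credentials (earlier first): Novak, Achebe and Johansson (Jan 14, 2004) before Greco (Sep 5, 2006).
Among Novak, Achebe and Johansson, by years accredited (higher first): Novak (19 years) before Achebe (8 years) before Johansson (4 years).
Among Okafor, Osei and Abara, by date of arrival in the capital (earlier first): Okafor and Osei (Nov 6, 1995) before Abara (May 9, 1999).
Okafor and Osei are each accorded doyen status, so the next rule applies.
Okafor and Osei both have date of presenting credentials Apr 24, 2000, so the next rule applies.
Among Okafor and Osei, by years accredited (higher first): Okafor (26 years) before Osei (16 years).
Full order: Novak, Achebe, Johansson, Greco, Okafor, Osei, Abara.

Novak, Achebe, Johansson, Greco, Okafor, Osei, Abara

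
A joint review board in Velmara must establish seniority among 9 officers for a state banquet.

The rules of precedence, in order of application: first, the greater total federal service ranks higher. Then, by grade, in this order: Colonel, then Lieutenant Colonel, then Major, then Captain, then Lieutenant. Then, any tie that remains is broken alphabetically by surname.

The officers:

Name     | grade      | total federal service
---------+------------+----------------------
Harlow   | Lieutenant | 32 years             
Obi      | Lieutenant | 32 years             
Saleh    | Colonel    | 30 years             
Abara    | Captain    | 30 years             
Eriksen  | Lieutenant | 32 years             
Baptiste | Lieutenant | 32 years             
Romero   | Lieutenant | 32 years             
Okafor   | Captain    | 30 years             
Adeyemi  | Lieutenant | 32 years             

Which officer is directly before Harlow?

Eriksen

By total federal service (higher first): Adeyemi, Baptiste, Eriksen, Harlow, Obi and Romero (each 32 years); then Saleh, Abara and Okafor (each 30 years).
Adeyemi, Baptiste, Eriksen, Harlow, Obi and Romero are each Lieutenant, so the next rule applies.
Among Adeyemi, Baptiste, Eriksen, Harlow, Obi and Romero, alphabetically by surname: Adeyemi before Baptiste before Eriksen before Harlow before Obi before Romero.
Among Saleh, Abara and Okafor, by grade: Saleh (Colonel) before Abara and Okafor (Captain).
Among Abara and Okafor, alphabetically by surname: Abara before Okafor.
Order: Adeyemi, Baptiste, Eriksen, Harlow, Obi, Romero, Saleh, Abara, Okafor.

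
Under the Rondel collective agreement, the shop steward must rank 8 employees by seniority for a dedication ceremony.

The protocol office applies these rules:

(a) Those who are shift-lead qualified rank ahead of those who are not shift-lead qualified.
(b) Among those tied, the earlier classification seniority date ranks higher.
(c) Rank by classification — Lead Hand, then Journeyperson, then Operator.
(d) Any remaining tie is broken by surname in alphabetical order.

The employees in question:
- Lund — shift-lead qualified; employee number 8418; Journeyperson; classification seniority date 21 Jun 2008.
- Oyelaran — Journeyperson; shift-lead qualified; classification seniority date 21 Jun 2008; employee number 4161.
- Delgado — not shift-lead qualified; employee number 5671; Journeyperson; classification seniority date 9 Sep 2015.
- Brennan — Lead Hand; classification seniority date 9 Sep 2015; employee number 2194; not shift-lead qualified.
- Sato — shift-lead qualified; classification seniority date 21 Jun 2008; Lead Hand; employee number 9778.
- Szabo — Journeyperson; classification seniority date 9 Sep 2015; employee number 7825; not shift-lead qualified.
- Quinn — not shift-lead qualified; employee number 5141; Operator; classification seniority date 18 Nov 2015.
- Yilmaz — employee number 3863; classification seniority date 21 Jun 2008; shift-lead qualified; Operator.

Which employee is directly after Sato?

By the first rule: Sato, Lund, Oyelaran and Yilmaz (each shift-lead qualified); then Brennan, Delgado, Szabo and Quinn (each not shift-lead qualified).
Sato, Lund, Oyelaran and Yilmaz all have classification seniority date 21 Jun 2008, so the next rule applies.
Among Sato, Lund, Oyelaran and Yilmaz, by classification: Sato (Lead Hand) before Lund and Oyelaran (Journeyperson) before Yilmaz (Operator).
Among Lund and Oyelaran, alphabetically by surname: Lund before Oyelaran.
Among Brennan, Delgado, Szabo and Quinn, by classification seniority date (earlier first): Brennan, Delgado and Szabo (9 Sep 2015) before Quinn (18 Nov 2015).
Among Brennan, Delgado and Szabo, by classification: Brennan (Lead Hand) before Delgado and Szabo (Journeyperson).
Among Delgado and Szabo, alphabetically by surname: Delgado before Szabo.
Order: Sato, Lund, Oyelaran, Yilmaz, Brennan, Delgado, Szabo, Quinn.

Lund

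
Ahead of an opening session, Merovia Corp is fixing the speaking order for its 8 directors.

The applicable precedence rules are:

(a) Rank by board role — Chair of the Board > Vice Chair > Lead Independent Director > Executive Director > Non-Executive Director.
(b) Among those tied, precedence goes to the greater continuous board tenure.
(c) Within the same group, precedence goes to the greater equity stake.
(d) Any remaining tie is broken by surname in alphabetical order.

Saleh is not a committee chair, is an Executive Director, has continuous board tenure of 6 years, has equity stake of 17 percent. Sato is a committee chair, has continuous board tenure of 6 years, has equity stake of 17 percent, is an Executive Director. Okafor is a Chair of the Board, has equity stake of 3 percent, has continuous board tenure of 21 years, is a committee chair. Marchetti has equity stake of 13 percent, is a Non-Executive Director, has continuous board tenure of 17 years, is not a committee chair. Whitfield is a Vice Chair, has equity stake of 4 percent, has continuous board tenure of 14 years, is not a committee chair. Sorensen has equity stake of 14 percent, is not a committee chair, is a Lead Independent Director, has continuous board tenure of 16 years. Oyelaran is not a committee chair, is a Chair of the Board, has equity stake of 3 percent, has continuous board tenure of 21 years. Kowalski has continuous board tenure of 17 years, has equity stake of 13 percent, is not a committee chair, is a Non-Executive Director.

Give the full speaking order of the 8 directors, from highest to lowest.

Okafor, Oyelaran, Whitfield, Sorensen, Saleh, Sato, Kowalski, Marchetti

By board role: Okafor and Oyelaran (Chair of the Board); then Whitfield (Vice Chair); then Sorensen (Lead Independent Director); then Saleh and Sato (Executive Director); then Kowalski and Marchetti (Non-Executive Director).
Okafor and Oyelaran both have continuous board tenure 21 years, so the next rule applies.
Okafor and Oyelaran both have equity stake 3 percent, so the next rule applies.
Among Okafor and Oyelaran, alphabetically by surname: Okafor before Oyelaran.
Saleh and Sato both have continuous board tenure 6 years, so the next rule applies.
Saleh and Sato both have equity stake 17 percent, so the next rule applies.
Among Saleh and Sato, alphabetically by surname: Saleh before Sato.
Kowalski and Marchetti both have continuous board tenure 17 years, so the next rule applies.
Kowalski and Marchetti both have equity stake 13 percent, so the next rule applies.
Among Kowalski and Marchetti, alphabetically by surname: Kowalski before Marchetti.
Full order: Okafor, Oyelaran, Whitfield, Sorensen, Saleh, Sato, Kowalski, Marchetti.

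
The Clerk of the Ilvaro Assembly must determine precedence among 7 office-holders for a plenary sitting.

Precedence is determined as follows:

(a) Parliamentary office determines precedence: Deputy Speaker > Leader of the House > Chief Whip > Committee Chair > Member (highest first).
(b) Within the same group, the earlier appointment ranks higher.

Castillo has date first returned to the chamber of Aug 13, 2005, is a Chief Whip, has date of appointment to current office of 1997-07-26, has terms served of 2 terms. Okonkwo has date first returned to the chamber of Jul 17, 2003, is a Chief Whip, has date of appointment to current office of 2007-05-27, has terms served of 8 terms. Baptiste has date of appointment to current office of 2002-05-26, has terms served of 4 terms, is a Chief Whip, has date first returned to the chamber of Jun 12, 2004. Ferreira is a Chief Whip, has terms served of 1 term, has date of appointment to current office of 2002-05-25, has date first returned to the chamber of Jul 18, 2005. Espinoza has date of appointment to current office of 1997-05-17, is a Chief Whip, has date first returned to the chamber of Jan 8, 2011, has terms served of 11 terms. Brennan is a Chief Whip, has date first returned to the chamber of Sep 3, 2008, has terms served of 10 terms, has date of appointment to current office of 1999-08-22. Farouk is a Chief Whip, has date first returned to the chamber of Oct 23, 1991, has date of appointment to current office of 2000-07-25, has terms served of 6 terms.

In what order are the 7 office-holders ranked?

By parliamentary office: Espinoza, Castillo, Brennan, Farouk, Ferreira, Baptiste and Okonkwo (Chief Whip).
Among Espinoza, Castillo, Brennan, Farouk, Ferreira, Baptiste and Okonkwo, by date of appointment to current office (earlier first): Espinoza (1997-05-17) before Castillo (1997-07-26) before Brennan (1999-08-22) before Farouk (2000-07-25) before Ferreira (2002-05-25) before Baptiste (2002-05-26) before Okonkwo (2007-05-27).
Full order: Espinoza, Castillo, Brennan, Farouk, Ferreira, Baptiste, Okonkwo.

Espinoza, Castillo, Brennan, Farouk, Ferreira, Baptiste, Okonkwo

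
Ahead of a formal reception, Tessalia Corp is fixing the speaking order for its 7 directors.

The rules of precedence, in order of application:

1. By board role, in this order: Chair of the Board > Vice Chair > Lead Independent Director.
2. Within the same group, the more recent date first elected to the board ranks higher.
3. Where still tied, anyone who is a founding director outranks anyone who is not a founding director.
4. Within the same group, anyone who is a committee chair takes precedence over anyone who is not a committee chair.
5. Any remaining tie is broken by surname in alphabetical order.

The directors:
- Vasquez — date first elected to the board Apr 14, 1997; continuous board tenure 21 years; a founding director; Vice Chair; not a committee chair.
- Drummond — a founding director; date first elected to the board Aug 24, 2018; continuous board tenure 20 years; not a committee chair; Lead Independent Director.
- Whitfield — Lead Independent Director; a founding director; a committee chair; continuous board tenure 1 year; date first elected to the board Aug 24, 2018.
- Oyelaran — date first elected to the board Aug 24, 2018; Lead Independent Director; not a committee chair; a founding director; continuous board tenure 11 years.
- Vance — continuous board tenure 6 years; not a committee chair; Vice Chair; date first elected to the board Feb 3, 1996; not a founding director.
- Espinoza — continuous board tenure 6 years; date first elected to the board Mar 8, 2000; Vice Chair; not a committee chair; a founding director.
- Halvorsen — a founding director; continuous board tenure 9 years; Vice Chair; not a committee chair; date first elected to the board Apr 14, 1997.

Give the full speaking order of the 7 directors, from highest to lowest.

By board role: Espinoza, Halvorsen, Vasquez and Vance (Vice Chair); then Whitfield, Drummond and Oyelaran (Lead Independent Director).
Among Espinoza, Halvorsen, Vasquez and Vance, by date first elected to the board (later first): Espinoza (Mar 8, 2000) before Halvorsen and Vasquez (Apr 14, 1997) before Vance (Feb 3, 1996).
Halvorsen and Vasquez are each a founding director, so the next rule applies.
Halvorsen and Vasquez are each not a committee chair, so the next rule applies.
Among Halvorsen and Vasquez, alphabetically by surname: Halvorsen before Vasquez.
Whitfield, Drummond and Oyelaran all have date first elected to the board Aug 24, 2018, so the next rule applies.
Whitfield, Drummond and Oyelaran are each a founding director, so the next rule applies.
Among Whitfield, Drummond and Oyelaran, a committee chair before not a committee chair: Whitfield (a committee chair) before Drummond and Oyelaran (not a committee chair).
Among Drummond and Oyelaran, alphabetically by surname: Drummond before Oyelaran.
Full order: Espinoza, Halvorsen, Vasquez, Vance, Whitfield, Drummond, Oyelaran.

Espinoza, Halvorsen, Vasquez, Vance, Whitfield, Drummond, Oyelaran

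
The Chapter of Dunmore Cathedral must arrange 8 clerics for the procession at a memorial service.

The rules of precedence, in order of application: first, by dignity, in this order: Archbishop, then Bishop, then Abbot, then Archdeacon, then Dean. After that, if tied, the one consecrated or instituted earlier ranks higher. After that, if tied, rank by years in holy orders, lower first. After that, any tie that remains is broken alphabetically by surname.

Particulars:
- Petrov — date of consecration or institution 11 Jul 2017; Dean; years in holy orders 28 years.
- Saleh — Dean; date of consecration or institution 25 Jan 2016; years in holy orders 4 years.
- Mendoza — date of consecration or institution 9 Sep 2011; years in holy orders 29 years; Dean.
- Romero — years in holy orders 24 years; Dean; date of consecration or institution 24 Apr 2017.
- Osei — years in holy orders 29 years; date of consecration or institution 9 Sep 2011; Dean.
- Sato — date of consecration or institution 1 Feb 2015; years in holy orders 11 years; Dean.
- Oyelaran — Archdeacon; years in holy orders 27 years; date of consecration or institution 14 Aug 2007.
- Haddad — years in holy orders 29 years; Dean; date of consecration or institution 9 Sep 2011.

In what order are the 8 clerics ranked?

Oyelaran, Haddad, Mendoza, Osei, Sato, Saleh, Romero, Petrov

By dignity: Oyelaran (Archdeacon); then Haddad, Mendoza, Osei, Sato, Saleh, Romero and Petrov (Dean).
Among Haddad, Mendoza, Osei, Sato, Saleh, Romero and Petrov, by date of consecration or institution (earlier first): Haddad, Mendoza and Osei (9 Sep 2011) before Sato (1 Feb 2015) before Saleh (25 Jan 2016) before Romero (24 Apr 2017) before Petrov (11 Jul 2017).
Haddad, Mendoza and Osei all have years in holy orders 29 years, so the next rule applies.
Among Haddad, Mendoza and Osei, alphabetically by surname: Haddad before Mendoza before Osei.
Full order: Oyelaran, Haddad, Mendoza, Osei, Sato, Saleh, Romero, Petrov.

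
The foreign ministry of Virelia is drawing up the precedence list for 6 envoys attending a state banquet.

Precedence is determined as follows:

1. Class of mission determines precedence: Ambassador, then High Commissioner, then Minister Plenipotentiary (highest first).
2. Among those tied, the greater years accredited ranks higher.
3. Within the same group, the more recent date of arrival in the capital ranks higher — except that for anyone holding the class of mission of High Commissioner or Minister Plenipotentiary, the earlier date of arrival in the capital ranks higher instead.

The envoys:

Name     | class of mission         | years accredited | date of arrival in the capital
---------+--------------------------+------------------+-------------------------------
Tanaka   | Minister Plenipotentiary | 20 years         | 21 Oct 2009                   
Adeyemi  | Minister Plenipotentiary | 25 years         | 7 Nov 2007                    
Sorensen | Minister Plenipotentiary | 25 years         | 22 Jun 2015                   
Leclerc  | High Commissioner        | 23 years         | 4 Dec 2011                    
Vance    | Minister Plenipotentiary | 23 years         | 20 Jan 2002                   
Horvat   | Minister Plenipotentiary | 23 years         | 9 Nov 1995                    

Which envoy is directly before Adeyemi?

Leclerc

By class of mission: Leclerc (High Commissioner); then Adeyemi, Sorensen, Horvat, Vance and Tanaka (Minister Plenipotentiary).
Among Adeyemi, Sorensen, Horvat, Vance and Tanaka, by years accredited (higher first): Adeyemi and Sorensen (25 years) before Horvat and Vance (23 years) before Tanaka (20 years).
Among Adeyemi and Sorensen, by date of arrival in the capital (earlier first) (reversed rule for this group): Adeyemi (7 Nov 2007) before Sorensen (22 Jun 2015).
Among Horvat and Vance, by date of arrival in the capital (earlier first) (reversed rule for this group): Horvat (9 Nov 1995) before Vance (20 Jan 2002).
Order: Leclerc, Adeyemi, Sorensen, Horvat, Vance, Tanaka.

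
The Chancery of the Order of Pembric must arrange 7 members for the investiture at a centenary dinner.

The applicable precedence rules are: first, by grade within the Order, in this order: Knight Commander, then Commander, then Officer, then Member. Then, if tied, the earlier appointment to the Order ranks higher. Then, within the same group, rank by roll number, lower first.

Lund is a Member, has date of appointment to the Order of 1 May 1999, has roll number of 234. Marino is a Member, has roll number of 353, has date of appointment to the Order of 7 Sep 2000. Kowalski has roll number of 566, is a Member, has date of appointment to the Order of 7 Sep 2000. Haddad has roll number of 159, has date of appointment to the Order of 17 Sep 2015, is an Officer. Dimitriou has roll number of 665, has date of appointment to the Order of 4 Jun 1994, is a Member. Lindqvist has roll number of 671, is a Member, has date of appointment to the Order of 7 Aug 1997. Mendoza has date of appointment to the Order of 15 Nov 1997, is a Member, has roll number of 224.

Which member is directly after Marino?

Kowalski

By grade within the Order: Haddad (Officer); then Dimitriou, Lindqvist, Mendoza, Lund, Marino and Kowalski (Member).
Among Dimitriou, Lindqvist, Mendoza, Lund, Marino and Kowalski, by date of appointment to the Order (earlier first): Dimitriou (4 Jun 1994) before Lindqvist (7 Aug 1997) before Mendoza (15 Nov 1997) before Lund (1 May 1999) before Marino and Kowalski (7 Sep 2000).
Among Marino and Kowalski, by roll number (lower first): Marino (353) before Kowalski (566).
Order: Haddad, Dimitriou, Lindqvist, Mendoza, Lund, Marino, Kowalski.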